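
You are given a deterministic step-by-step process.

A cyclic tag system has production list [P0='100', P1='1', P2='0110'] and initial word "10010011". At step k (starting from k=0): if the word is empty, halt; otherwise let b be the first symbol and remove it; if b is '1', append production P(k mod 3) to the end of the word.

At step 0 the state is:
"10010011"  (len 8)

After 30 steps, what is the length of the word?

0) "10010011"  (len 8)
1) "0010011100"  (len 10)
2) "010011100"  (len 9)
3) "10011100"  (len 8)
4) "0011100100"  (len 10)
5) "011100100"  (len 9)
6) "11100100"  (len 8)
7) "1100100100"  (len 10)
8) "1001001001"  (len 10)
9) "0010010010110"  (len 13)
10) "010010010110"  (len 12)
11) "10010010110"  (len 11)
12) "00100101100110"  (len 14)
13) "0100101100110"  (len 13)
14) "100101100110"  (len 12)
15) "001011001100110"  (len 15)
16) "01011001100110"  (len 14)
17) "1011001100110"  (len 13)
18) "0110011001100110"  (len 16)
19) "110011001100110"  (len 15)
20) "100110011001101"  (len 15)
21) "001100110011010110"  (len 18)
22) "01100110011010110"  (len 17)
23) "1100110011010110"  (len 16)
24) "1001100110101100110"  (len 19)
25) "001100110101100110100"  (len 21)
26) "01100110101100110100"  (len 20)
27) "1100110101100110100"  (len 19)
28) "100110101100110100100"  (len 21)
29) "001101011001101001001"  (len 21)
30) "01101011001101001001"  (len 20)

20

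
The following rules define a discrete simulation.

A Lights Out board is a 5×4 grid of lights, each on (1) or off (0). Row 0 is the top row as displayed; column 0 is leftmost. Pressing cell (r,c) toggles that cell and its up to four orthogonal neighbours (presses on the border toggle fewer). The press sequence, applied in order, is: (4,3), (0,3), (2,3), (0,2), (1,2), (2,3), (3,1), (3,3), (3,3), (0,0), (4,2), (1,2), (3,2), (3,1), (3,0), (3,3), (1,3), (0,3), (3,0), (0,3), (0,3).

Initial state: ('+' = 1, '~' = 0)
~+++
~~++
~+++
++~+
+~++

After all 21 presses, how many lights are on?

t=0: ~+++
~~++
~+++
++~+
+~++
t=1: ~+++
~~++
~+++
++~~
+~~~
t=2: ~+~~
~~+~
~+++
++~~
+~~~
t=3: ~+~~
~~++
~+~~
++~+
+~~~
t=4: ~~++
~~~+
~+~~
++~+
+~~~
t=5: ~~~+
~++~
~++~
++~+
+~~~
t=6: ~~~+
~+++
~+~+
++~~
+~~~
t=7: ~~~+
~+++
~~~+
~~+~
++~~
t=8: ~~~+
~+++
~~~~
~~~+
++~+
t=9: ~~~+
~+++
~~~+
~~+~
++~~
t=10: ++~+
++++
~~~+
~~+~
++~~
t=11: ++~+
++++
~~~+
~~~~
+~++
t=12: ++++
+~~~
~~++
~~~~
+~++
t=13: ++++
+~~~
~~~+
~+++
+~~+
t=14: ++++
+~~~
~+~+
+~~+
++~+
t=15: ++++
+~~~
++~+
~+~+
~+~+
t=16: ++++
+~~~
++~~
~++~
~+~~
t=17: +++~
+~++
++~+
~++~
~+~~
t=18: ++~+
+~+~
++~+
~++~
~+~~
t=19: ++~+
+~+~
~+~+
+~+~
++~~
t=20: +++~
+~++
~+~+
+~+~
++~~
t=21: ++~+
+~+~
~+~+
+~+~
++~~

11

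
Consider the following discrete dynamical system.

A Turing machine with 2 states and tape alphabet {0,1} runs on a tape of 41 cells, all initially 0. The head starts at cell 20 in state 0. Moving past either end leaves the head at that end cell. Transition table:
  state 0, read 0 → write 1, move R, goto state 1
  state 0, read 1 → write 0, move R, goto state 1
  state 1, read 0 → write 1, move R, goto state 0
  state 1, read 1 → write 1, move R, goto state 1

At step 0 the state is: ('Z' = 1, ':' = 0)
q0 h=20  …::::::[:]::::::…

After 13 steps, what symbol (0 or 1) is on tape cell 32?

gen 0: q0 h=20  …::::::[:]::::::…
gen 1: q1 h=21  …:::::Z[:]::::::…
gen 2: q0 h=22  …::::ZZ[:]::::::…
gen 3: q1 h=23  …:::ZZZ[:]::::::…
gen 4: q0 h=24  …::ZZZZ[:]::::::…
gen 5: q1 h=25  …:ZZZZZ[:]::::::…
gen 6: q0 h=26  …ZZZZZZ[:]::::::…
gen 7: q1 h=27  …ZZZZZZ[:]::::::…
gen 8: q0 h=28  …ZZZZZZ[:]::::::…
gen 9: q1 h=29  …ZZZZZZ[:]::::::…
gen 10: q0 h=30  …ZZZZZZ[:]::::::…
gen 11: q1 h=31  …ZZZZZZ[:]::::::…
gen 12: q0 h=32  …ZZZZZZ[:]::::::…
gen 13: q1 h=33  …ZZZZZZ[:]::::::…

1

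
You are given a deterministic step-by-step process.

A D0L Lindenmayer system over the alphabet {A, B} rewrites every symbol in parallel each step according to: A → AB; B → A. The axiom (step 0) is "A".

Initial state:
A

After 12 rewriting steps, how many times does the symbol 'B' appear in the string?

144

t=0: A
t=1: AB
t=2: ABA
t=3: ABAAB
t=4: ABAABABA
t=5: ABAABABAABAAB
t=6: ABAABABAABAABABAABABA
t=7: ABAABABAABAABABAABABAABAABABAABAAB
t=8: ABAABABAABAABABAABABAABAABABAABAABABAABABAABAABABAABABA
t=9: ABAABABAABAABABAABABAABAABABAABAABABAABABAABAABABAABABAABAABABAABAABABAABABAABAABABAABAAB
t=10: ABAABABAABAABABAABABAABAABABAABAABABAABABAABAABABAABABAABA…AABABAABABAABAABABAABABAABAABABAABAABABAABABAABAABABAABABA  (len 144)
t=11: ABAABABAABAABABAABABAABAABABAABAABABAABABAABAABABAABABAABA…AABABAABABAABAABABAABABAABAABABAABAABABAABABAABAABABAABAAB  (len 233)
t=12: ABAABABAABAABABAABABAABAABABAABAABABAABABAABAABABAABABAABA…AABABAABABAABAABABAABABAABAABABAABAABABAABABAABAABABAABABA  (len 377)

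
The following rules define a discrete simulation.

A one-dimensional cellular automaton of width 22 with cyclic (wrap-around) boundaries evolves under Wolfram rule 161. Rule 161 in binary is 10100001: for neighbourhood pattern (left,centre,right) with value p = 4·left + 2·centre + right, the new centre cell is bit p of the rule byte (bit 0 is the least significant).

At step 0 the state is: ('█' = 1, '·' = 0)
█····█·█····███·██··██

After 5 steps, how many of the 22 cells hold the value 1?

[0] █····█·█····███·██··██
[1] ··██··█··██··█·█·····█
[2] ··············█··███··
[3] █████████████·····█··█
[4] ████████████··███·····
[5] ·██████████····█··███·

14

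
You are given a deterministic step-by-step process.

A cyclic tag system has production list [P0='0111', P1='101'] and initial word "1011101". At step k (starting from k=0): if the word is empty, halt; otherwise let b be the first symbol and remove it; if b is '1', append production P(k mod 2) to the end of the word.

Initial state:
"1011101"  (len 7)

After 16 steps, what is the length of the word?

t=0: "1011101"  (len 7)
t=1: "0111010111"  (len 10)
t=2: "111010111"  (len 9)
t=3: "110101110111"  (len 12)
t=4: "10101110111101"  (len 14)
t=5: "01011101111010111"  (len 17)
t=6: "1011101111010111"  (len 16)
t=7: "0111011110101110111"  (len 19)
t=8: "111011110101110111"  (len 18)
t=9: "110111101011101110111"  (len 21)
t=10: "10111101011101110111101"  (len 23)
t=11: "01111010111011101111010111"  (len 26)
t=12: "1111010111011101111010111"  (len 25)
t=13: "1110101110111011110101110111"  (len 28)
t=14: "110101110111011110101110111101"  (len 30)
t=15: "101011101110111101011101111010111"  (len 33)
t=16: "01011101110111101011101111010111101"  (len 35)

35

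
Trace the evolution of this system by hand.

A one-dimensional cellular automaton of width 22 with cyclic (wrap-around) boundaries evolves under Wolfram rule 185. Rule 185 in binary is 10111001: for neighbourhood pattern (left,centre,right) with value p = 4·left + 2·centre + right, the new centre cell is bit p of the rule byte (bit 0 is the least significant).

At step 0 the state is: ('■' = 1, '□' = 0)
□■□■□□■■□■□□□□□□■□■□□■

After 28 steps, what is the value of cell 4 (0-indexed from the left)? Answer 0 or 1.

[0] □■□■□□■■□■□□□□□□■□■□□■
[1] ■□■□■□■□■□■■■■■□□■□■□□
[2] □■□■□■□■□■■■■■□■□□■□■□
[3] □□■□■□■□■■■■■□■□■□□■□■
[4] ■□□■□■□■■■■■□■□■□■□□■□
[5] □■□□■□■■■■■□■□■□■□■□□■
[6] ■□■□□■■■■■□■□■□■□■□■□□
[7] □■□■□■■■■□■□■□■□■□■□■□
[8] □□■□■■■■□■□■□■□■□■□■□■
[9] ■□□■■■■□■□■□■□■□■□■□■□
[10] □■□■■■□■□■□■□■□■□■□■□■
[11] ■□■■■□■□■□■□■□■□■□■□■□
[12] □■■■□■□■□■□■□■□■□■□■□■
[13] ■■■□■□■□■□■□■□■□■□■□■□
[14] ■■□■□■□■□■□■□■□■□■□■□■
[15] ■□■□■□■□■□■□■□■□■□■□■■
[16] □■□■□■□■□■□■□■□■□■□■■■
[17] ■□■□■□■□■□■□■□■□■□■■■□
[18] □■□■□■□■□■□■□■□■□■■■□■
[19] ■□■□■□■□■□■□■□■□■■■□■□
[20] □■□■□■□■□■□■□■□■■■□■□■
[21] ■□■□■□■□■□■□■□■■■□■□■□
[22] □■□■□■□■□■□■□■■■□■□■□■
[23] ■□■□■□■□■□■□■■■□■□■□■□
[24] □■□■□■□■□■□■■■□■□■□■□■
[25] ■□■□■□■□■□■■■□■□■□■□■□
[26] □■□■□■□■□■■■□■□■□■□■□■
[27] ■□■□■□■□■■■□■□■□■□■□■□
[28] □■□■□■□■■■□■□■□■□■□■□■

0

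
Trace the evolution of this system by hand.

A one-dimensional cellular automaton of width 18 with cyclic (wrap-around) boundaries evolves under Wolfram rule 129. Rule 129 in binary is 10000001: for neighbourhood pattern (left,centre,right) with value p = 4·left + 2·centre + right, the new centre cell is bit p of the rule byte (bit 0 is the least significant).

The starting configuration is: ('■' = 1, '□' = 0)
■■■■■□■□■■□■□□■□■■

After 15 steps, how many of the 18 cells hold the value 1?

step 0: ■■■■■□■□■■□■□□■□■■
step 1: ■■■■□□□□□□□□□□□□□■
step 2: ■■■□□■■■■■■■■■■■□□
step 3: □■□□□□■■■■■■■■■□□□
step 4: □□□■■□□■■■■■■■□□■■
step 5: □■□□□□□□■■■■■□□□□□
step 6: □□□■■■■□□■■■□□■■■■
step 7: □■□□■■□□□□■□□□□■■□
step 8: □□□□□□□■■□□□■■□□□□
step 9: ■■■■■■□□□□■□□□□■■■
step 10: ■■■■■□□■■□□□■■□□■■
step 11: ■■■■□□□□□□■□□□□□□■
step 12: ■■■□□■■■■□□□■■■■□□
step 13: □■□□□□■■□□■□□■■□□□
step 14: □□□■■□□□□□□□□□□□■■
step 15: □■□□□□■■■■■■■■■□□□

10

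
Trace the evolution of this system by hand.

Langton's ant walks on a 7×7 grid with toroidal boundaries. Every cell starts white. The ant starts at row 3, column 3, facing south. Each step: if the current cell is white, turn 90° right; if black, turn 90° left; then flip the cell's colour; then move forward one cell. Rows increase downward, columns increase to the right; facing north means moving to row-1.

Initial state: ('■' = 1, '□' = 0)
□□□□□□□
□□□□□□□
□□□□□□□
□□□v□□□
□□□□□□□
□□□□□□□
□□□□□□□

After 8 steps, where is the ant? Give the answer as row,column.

3,3

gen 0: □□□□□□□
□□□□□□□
□□□□□□□
□□□v□□□
□□□□□□□
□□□□□□□
□□□□□□□
gen 1: □□□□□□□
□□□□□□□
□□□□□□□
□□<■□□□
□□□□□□□
□□□□□□□
□□□□□□□
gen 2: □□□□□□□
□□□□□□□
□□^□□□□
□□■■□□□
□□□□□□□
□□□□□□□
□□□□□□□
gen 3: □□□□□□□
□□□□□□□
□□■>□□□
□□■■□□□
□□□□□□□
□□□□□□□
□□□□□□□
gen 4: □□□□□□□
□□□□□□□
□□■■□□□
□□■v□□□
□□□□□□□
□□□□□□□
□□□□□□□
gen 5: □□□□□□□
□□□□□□□
□□■■□□□
□□■□>□□
□□□□□□□
□□□□□□□
□□□□□□□
gen 6: □□□□□□□
□□□□□□□
□□■■□□□
□□■□■□□
□□□□v□□
□□□□□□□
□□□□□□□
gen 7: □□□□□□□
□□□□□□□
□□■■□□□
□□■□■□□
□□□<■□□
□□□□□□□
□□□□□□□
gen 8: □□□□□□□
□□□□□□□
□□■■□□□
□□■^■□□
□□□■■□□
□□□□□□□
□□□□□□□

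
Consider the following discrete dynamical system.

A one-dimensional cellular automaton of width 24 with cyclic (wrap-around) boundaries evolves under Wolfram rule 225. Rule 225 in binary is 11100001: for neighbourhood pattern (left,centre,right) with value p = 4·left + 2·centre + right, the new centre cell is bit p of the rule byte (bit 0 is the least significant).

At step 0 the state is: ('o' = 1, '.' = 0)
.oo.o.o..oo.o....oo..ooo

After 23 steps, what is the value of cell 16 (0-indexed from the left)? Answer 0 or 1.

0) .oo.o.o..oo.o....oo..ooo
1) o.oo.o....oo..oo..o...oo
2) oo.oo..oo..o...o....o..o
3) ooo.o...o....o...oo.....
4) .ooo..o...oo...o..o.ooo.
5) ..oo....o..o.o.....o.oo.
6) o..o.oo.....o..ooo..o.o.
7) ....o.o.ooo.....oo...o.o
8) .oo..o.o.oo.ooo..o.o..o.
9) ..o...o.o.oo.oo...o.....
10) o...o..o.o.oo.o.o...oooo
11) o.o.....o.o.oo.o..o..ooo
12) oo..ooo..o.o.oo.......oo
13) oo...oo...o.o.o.ooooo..o
14) oo.o..o.o..o.o.o.oooo...
15) .oo....o....o.o.o.ooo.o.
16) ..o.oo...oo..o.o.o.ooo..
17) o..o.o.o..o...o.o.o.oo.o
18) o...o.o.....o..o.o.o.oo.
19) ..o..o..ooo.....o.o.o.oo
20) .........oo.ooo..o.o.o.o
21) .ooooooo..oo.oo...o.o.o.
22) ..oooooo...oo.o.o..o.o..
23) o..ooooo.o..oo.o....o..o

0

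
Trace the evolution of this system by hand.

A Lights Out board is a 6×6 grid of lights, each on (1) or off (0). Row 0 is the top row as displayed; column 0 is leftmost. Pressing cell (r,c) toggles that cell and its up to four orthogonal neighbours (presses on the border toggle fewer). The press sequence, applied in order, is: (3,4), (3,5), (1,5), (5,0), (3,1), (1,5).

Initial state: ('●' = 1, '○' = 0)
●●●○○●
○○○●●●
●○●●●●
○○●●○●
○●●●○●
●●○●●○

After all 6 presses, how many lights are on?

20

0) ●●●○○●
○○○●●●
●○●●●●
○○●●○●
○●●●○●
●●○●●○
1) ●●●○○●
○○○●●●
●○●●○●
○○●○●○
○●●●●●
●●○●●○
2) ●●●○○●
○○○●●●
●○●●○○
○○●○○●
○●●●●○
●●○●●○
3) ●●●○○○
○○○●○○
●○●●○●
○○●○○●
○●●●●○
●●○●●○
4) ●●●○○○
○○○●○○
●○●●○●
○○●○○●
●●●●●○
○○○●●○
5) ●●●○○○
○○○●○○
●●●●○●
●●○○○●
●○●●●○
○○○●●○
6) ●●●○○●
○○○●●●
●●●●○○
●●○○○●
●○●●●○
○○○●●○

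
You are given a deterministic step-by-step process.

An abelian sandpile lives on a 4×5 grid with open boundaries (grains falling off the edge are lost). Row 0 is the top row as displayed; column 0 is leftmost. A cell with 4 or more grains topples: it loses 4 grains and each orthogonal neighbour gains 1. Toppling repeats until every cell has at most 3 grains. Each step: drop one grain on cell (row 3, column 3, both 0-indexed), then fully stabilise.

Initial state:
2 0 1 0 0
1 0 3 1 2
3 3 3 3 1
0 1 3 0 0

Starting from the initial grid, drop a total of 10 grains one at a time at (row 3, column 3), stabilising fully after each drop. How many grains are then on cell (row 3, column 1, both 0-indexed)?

3

0) 2 0 1 0 0
1 0 3 1 2
3 3 3 3 1
0 1 3 0 0
1) 2 0 1 0 0
1 0 3 1 2
3 3 3 3 1
0 1 3 1 0
2) 2 0 1 0 0
1 0 3 1 2
3 3 3 3 1
0 1 3 2 0
3) 2 0 1 0 0
1 0 3 1 2
3 3 3 3 1
0 1 3 3 0
4) 2 0 2 0 0
2 2 0 3 2
0 1 3 1 2
1 3 1 2 1
5) 2 0 2 0 0
2 2 0 3 2
0 1 3 1 2
1 3 1 3 1
6) 2 0 2 0 0
2 2 0 3 2
0 1 3 2 2
1 3 2 0 2
7) 2 0 2 0 0
2 2 0 3 2
0 1 3 2 2
1 3 2 1 2
8) 2 0 2 0 0
2 2 0 3 2
0 1 3 2 2
1 3 2 2 2
9) 2 0 2 0 0
2 2 0 3 2
0 1 3 2 2
1 3 2 3 2
10) 2 0 2 0 0
2 2 0 3 2
0 1 3 3 2
1 3 3 0 3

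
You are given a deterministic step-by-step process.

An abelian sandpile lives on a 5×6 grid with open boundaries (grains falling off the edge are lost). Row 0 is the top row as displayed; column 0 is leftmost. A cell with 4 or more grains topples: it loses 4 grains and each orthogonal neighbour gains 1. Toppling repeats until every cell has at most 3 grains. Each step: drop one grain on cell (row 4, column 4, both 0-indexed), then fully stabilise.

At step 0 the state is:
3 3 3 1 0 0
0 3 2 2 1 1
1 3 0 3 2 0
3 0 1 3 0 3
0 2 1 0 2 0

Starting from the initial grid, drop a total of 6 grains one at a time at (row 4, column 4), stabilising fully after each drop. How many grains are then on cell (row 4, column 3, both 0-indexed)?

2

[0] 3 3 3 1 0 0
0 3 2 2 1 1
1 3 0 3 2 0
3 0 1 3 0 3
0 2 1 0 2 0
[1] 3 3 3 1 0 0
0 3 2 2 1 1
1 3 0 3 2 0
3 0 1 3 0 3
0 2 1 0 3 0
[2] 3 3 3 1 0 0
0 3 2 2 1 1
1 3 0 3 2 0
3 0 1 3 1 3
0 2 1 1 0 1
[3] 3 3 3 1 0 0
0 3 2 2 1 1
1 3 0 3 2 0
3 0 1 3 1 3
0 2 1 1 1 1
[4] 3 3 3 1 0 0
0 3 2 2 1 1
1 3 0 3 2 0
3 0 1 3 1 3
0 2 1 1 2 1
[5] 3 3 3 1 0 0
0 3 2 2 1 1
1 3 0 3 2 0
3 0 1 3 1 3
0 2 1 1 3 1
[6] 3 3 3 1 0 0
0 3 2 2 1 1
1 3 0 3 2 0
3 0 1 3 2 3
0 2 1 2 0 2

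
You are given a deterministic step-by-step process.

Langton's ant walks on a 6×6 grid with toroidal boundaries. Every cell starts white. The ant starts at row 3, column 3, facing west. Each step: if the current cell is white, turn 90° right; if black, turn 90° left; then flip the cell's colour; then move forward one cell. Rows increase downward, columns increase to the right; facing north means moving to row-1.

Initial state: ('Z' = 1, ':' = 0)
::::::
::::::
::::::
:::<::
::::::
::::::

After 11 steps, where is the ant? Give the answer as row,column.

t=0: ::::::
::::::
::::::
:::<::
::::::
::::::
t=1: ::::::
::::::
:::^::
:::Z::
::::::
::::::
t=2: ::::::
::::::
:::Z>:
:::Z::
::::::
::::::
t=3: ::::::
::::::
:::ZZ:
:::Zv:
::::::
::::::
t=4: ::::::
::::::
:::ZZ:
:::<Z:
::::::
::::::
t=5: ::::::
::::::
:::ZZ:
::::Z:
:::v::
::::::
t=6: ::::::
::::::
:::ZZ:
::::Z:
::<Z::
::::::
t=7: ::::::
::::::
:::ZZ:
::^:Z:
::ZZ::
::::::
t=8: ::::::
::::::
:::ZZ:
::Z>Z:
::ZZ::
::::::
t=9: ::::::
::::::
:::ZZ:
::ZZZ:
::Zv::
::::::
t=10: ::::::
::::::
:::ZZ:
::ZZZ:
::Z:>:
::::::
t=11: ::::::
::::::
:::ZZ:
::ZZZ:
::Z:Z:
::::v:

5,4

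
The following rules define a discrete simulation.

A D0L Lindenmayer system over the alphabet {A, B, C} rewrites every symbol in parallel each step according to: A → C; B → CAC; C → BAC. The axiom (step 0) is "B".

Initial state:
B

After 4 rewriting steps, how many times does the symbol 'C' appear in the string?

step 0: B
step 1: CAC
step 2: BACCBAC
step 3: CACCBACBACCACCBAC
step 4: BACCBACBACCACCBACCACCBACBACCBACBACCACCBAC

20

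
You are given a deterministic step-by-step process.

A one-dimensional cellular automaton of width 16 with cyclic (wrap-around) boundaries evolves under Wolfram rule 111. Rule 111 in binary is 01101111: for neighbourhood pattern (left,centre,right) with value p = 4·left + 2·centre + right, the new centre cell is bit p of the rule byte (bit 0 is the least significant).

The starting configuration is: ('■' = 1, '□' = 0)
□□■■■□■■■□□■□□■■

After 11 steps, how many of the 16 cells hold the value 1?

9

t=0: □□■■■□■■■□□■□□■■
t=1: □■■□■■■□■□■■□■■■
t=2: ■■■■■□■■■■■■■■□■
t=3: □□□□■■■□□□□□□■■■
t=4: □■■■■□■□■■■■■■□■
t=5: ■■□□■■■■■□□□□■■■
t=6: □■□■■□□□■□■■■■□□
t=7: ■■■■■□■■■■■□□■□■
t=8: □□□□■■■□□□■□■■■■
t=9: □■■■■□■□■■■■■□□■
t=10: ■■□□■■■■■□□□■□■■
t=11: □■□■■□□□■□■■■■■□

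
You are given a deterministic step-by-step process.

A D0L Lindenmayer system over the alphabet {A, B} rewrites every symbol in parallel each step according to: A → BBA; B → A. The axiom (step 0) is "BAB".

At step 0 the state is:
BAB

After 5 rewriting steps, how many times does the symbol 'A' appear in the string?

[0] BAB
[1] ABBAA
[2] BBAAABBABBA
[3] AABBABBABBAAABBAAABBA
[4] BBABBAAABBAAABBAAABBABBABBAAABBABBABBAAABBA
[5] AABBAAABBABBABBAAABBABBABBAAABBABBABBAAABBAAABBAAABBABBABBAAABBAAABBAAABBABBABBAAABBA

43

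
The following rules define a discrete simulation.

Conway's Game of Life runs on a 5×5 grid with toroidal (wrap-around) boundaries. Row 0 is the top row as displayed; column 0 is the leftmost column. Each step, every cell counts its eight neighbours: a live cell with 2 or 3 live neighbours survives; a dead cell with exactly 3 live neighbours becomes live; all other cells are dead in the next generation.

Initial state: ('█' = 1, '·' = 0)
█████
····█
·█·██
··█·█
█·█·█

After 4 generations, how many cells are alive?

[0] █████
····█
·█·██
··█·█
█·█·█
[1] ··█··
·····
··█·█
··█··
·····
[2] ·····
···█·
···█·
···█·
·····
[3] ·····
·····
··███
·····
·····
[4] ·····
···█·
···█·
···█·
·····

3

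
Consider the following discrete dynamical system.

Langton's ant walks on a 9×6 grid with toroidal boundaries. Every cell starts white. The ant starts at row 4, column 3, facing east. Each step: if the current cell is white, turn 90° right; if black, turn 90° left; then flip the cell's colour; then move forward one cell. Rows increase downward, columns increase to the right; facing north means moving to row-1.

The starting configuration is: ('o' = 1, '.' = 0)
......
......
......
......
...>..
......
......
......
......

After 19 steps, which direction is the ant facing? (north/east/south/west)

0) ......
......
......
......
...>..
......
......
......
......
1) ......
......
......
......
...o..
...v..
......
......
......
2) ......
......
......
......
...o..
..<o..
......
......
......
3) ......
......
......
......
..^o..
..oo..
......
......
......
4) ......
......
......
......
..o>..
..oo..
......
......
......
5) ......
......
......
...^..
..o...
..oo..
......
......
......
6) ......
......
......
...o>.
..o...
..oo..
......
......
......
7) ......
......
......
...oo.
..o.v.
..oo..
......
......
......
8) ......
......
......
...oo.
..o<o.
..oo..
......
......
......
9) ......
......
......
...^o.
..ooo.
..oo..
......
......
......
10) ......
......
......
..<.o.
..ooo.
..oo..
......
......
......
11) ......
......
..^...
..o.o.
..ooo.
..oo..
......
......
......
12) ......
......
..o>..
..o.o.
..ooo.
..oo..
......
......
......
13) ......
......
..oo..
..ovo.
..ooo.
..oo..
......
......
......
14) ......
......
..oo..
..<oo.
..ooo.
..oo..
......
......
......
15) ......
......
..oo..
...oo.
..voo.
..oo..
......
......
......
16) ......
......
..oo..
...oo.
...>o.
..oo..
......
......
......
17) ......
......
..oo..
...^o.
....o.
..oo..
......
......
......
18) ......
......
..oo..
..<.o.
....o.
..oo..
......
......
......
19) ......
......
..^o..
..o.o.
....o.
..oo..
......
......
......

north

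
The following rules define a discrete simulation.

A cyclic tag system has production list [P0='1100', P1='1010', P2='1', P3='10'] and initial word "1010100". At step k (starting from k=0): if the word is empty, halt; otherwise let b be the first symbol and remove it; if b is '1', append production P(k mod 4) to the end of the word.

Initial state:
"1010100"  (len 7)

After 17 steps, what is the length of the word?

19

0) "1010100"  (len 7)
1) "0101001100"  (len 10)
2) "101001100"  (len 9)
3) "010011001"  (len 9)
4) "10011001"  (len 8)
5) "00110011100"  (len 11)
6) "0110011100"  (len 10)
7) "110011100"  (len 9)
8) "1001110010"  (len 10)
9) "0011100101100"  (len 13)
10) "011100101100"  (len 12)
11) "11100101100"  (len 11)
12) "110010110010"  (len 12)
13) "100101100101100"  (len 15)
14) "001011001011001010"  (len 18)
15) "01011001011001010"  (len 17)
16) "1011001011001010"  (len 16)
17) "0110010110010101100"  (len 19)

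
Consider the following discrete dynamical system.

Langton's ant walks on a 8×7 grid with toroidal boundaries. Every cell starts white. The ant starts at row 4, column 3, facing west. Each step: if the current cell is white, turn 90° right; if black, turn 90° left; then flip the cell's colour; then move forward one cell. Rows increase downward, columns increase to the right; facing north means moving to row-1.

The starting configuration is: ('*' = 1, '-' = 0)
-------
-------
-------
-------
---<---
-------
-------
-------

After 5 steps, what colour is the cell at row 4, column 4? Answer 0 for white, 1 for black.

gen 0: -------
-------
-------
-------
---<---
-------
-------
-------
gen 1: -------
-------
-------
---^---
---*---
-------
-------
-------
gen 2: -------
-------
-------
---*>--
---*---
-------
-------
-------
gen 3: -------
-------
-------
---**--
---*v--
-------
-------
-------
gen 4: -------
-------
-------
---**--
---<*--
-------
-------
-------
gen 5: -------
-------
-------
---**--
----*--
---v---
-------
-------

1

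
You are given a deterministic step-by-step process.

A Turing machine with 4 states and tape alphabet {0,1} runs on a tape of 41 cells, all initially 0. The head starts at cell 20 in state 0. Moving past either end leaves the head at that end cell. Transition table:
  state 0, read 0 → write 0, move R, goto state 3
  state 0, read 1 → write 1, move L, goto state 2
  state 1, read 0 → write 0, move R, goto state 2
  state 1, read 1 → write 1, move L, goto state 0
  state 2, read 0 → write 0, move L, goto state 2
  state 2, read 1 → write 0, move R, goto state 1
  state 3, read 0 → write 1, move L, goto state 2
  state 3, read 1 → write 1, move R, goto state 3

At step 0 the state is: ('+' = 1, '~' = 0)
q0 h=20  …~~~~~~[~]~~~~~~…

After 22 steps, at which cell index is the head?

k=0  q0 h=20  …~~~~~~[~]~~~~~~…
k=1  q3 h=21  …~~~~~~[~]~~~~~~…
k=2  q2 h=20  …~~~~~~[~]+~~~~~…
k=3  q2 h=19  …~~~~~~[~]~+~~~~…
k=4  q2 h=18  …~~~~~~[~]~~+~~~…
k=5  q2 h=17  …~~~~~~[~]~~~+~~…
k=6  q2 h=16  …~~~~~~[~]~~~~+~…
k=7  q2 h=15  …~~~~~~[~]~~~~~+…
k=8  q2 h=14  …~~~~~~[~]~~~~~~…
k=9  q2 h=13  …~~~~~~[~]~~~~~~…
k=10  q2 h=12  …~~~~~~[~]~~~~~~…
k=11  q2 h=11  …~~~~~~[~]~~~~~~…
k=12  q2 h=10  …~~~~~~[~]~~~~~~…
k=13  q2 h= 9  …~~~~~~[~]~~~~~~…
k=14  q2 h= 8  …~~~~~~[~]~~~~~~…
k=15  q2 h= 7  …~~~~~~[~]~~~~~~…
k=16  q2 h= 6  |~~~~~~[~]~~~~~~…
k=17  q2 h= 5  |~~~~~[~]~~~~~~…
k=18  q2 h= 4  |~~~~[~]~~~~~~…
k=19  q2 h= 3  |~~~[~]~~~~~~…
k=20  q2 h= 2  |~~[~]~~~~~~…
k=21  q2 h= 1  |~[~]~~~~~~…
k=22  q2 h= 0  |[~]~~~~~~…

0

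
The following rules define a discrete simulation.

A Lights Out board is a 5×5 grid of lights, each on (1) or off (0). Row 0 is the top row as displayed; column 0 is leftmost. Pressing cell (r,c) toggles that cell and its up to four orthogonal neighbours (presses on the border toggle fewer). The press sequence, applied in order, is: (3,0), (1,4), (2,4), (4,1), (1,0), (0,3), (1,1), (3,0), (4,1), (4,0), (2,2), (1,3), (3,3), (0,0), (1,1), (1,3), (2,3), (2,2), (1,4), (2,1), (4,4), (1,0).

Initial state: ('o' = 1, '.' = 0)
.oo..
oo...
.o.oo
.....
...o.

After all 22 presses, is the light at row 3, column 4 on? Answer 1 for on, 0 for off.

1

k=0  .oo..
oo...
.o.oo
.....
...o.
k=1  .oo..
oo...
oo.oo
oo...
o..o.
k=2  .oo.o
oo.oo
oo.o.
oo...
o..o.
k=3  .oo.o
oo.o.
oo..o
oo..o
o..o.
k=4  .oo.o
oo.o.
oo..o
o...o
.ooo.
k=5  ooo.o
...o.
.o..o
o...o
.ooo.
k=6  oo.o.
.....
.o..o
o...o
.ooo.
k=7  o..o.
ooo..
....o
o...o
.ooo.
k=8  o..o.
ooo..
o...o
.o..o
oooo.
k=9  o..o.
ooo..
o...o
....o
...o.
k=10  o..o.
ooo..
o...o
o...o
oo.o.
k=11  o..o.
oo...
ooooo
o.o.o
oo.o.
k=12  o....
ooooo
ooo.o
o.o.o
oo.o.
k=13  o....
ooooo
ooooo
o..o.
oo...
k=14  .o...
.oooo
ooooo
o..o.
oo...
k=15  .....
o..oo
o.ooo
o..o.
oo...
k=16  ...o.
o.o..
o.o.o
o..o.
oo...
k=17  ...o.
o.oo.
o..o.
o....
oo...
k=18  ...o.
o..o.
ooo..
o.o..
oo...
k=19  ...oo
o...o
ooo.o
o.o..
oo...
k=20  ...oo
oo..o
....o
ooo..
oo...
k=21  ...oo
oo..o
....o
ooo.o
oo.oo
k=22  o..oo
....o
o...o
ooo.o
oo.oo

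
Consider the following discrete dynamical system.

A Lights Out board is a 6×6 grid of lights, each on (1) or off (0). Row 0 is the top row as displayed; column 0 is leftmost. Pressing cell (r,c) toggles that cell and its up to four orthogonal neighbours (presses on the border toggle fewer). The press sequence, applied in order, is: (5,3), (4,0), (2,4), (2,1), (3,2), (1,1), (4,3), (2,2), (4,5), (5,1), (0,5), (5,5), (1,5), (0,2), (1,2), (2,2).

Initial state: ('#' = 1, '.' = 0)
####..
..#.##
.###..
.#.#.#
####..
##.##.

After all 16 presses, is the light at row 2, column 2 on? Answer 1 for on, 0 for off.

0

t=0: ####..
..#.##
.###..
.#.#.#
####..
##.##.
t=1: ####..
..#.##
.###..
.#.#.#
###...
###...
t=2: ####..
..#.##
.###..
##.#.#
..#...
.##...
t=3: ####..
..#..#
.##.##
##.###
..#...
.##...
t=4: ####..
.##..#
#...##
#..###
..#...
.##...
t=5: ####..
.##..#
#.#.##
###.##
......
.##...
t=6: #.##..
#....#
###.##
###.##
......
.##...
t=7: #.##..
#....#
###.##
######
..###.
.###..
t=8: #.##..
#.#..#
#..###
##.###
..###.
.###..
t=9: #.##..
#.#..#
#..###
##.##.
..##.#
.###.#
t=10: #.##..
#.#..#
#..###
##.##.
.###.#
#..#.#
t=11: #.####
#.#...
#..###
##.##.
.###.#
#..#.#
t=12: #.####
#.#...
#..###
##.##.
.###..
#..##.
t=13: #.###.
#.#.##
#..##.
##.##.
.###..
#..##.
t=14: ##..#.
#...##
#..##.
##.##.
.###..
#..##.
t=15: ###.#.
######
#.###.
##.##.
.###..
#..##.
t=16: ###.#.
##.###
##..#.
#####.
.###..
#..##.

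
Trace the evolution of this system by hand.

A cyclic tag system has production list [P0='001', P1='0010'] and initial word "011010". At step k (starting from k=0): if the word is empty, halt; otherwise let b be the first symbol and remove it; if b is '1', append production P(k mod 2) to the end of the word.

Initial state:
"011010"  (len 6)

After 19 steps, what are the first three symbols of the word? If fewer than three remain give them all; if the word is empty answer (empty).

step 0: "011010"  (len 6)
step 1: "11010"  (len 5)
step 2: "10100010"  (len 8)
step 3: "0100010001"  (len 10)
step 4: "100010001"  (len 9)
step 5: "00010001001"  (len 11)
step 6: "0010001001"  (len 10)
step 7: "010001001"  (len 9)
step 8: "10001001"  (len 8)
step 9: "0001001001"  (len 10)
step 10: "001001001"  (len 9)
step 11: "01001001"  (len 8)
step 12: "1001001"  (len 7)
step 13: "001001001"  (len 9)
step 14: "01001001"  (len 8)
step 15: "1001001"  (len 7)
step 16: "0010010010"  (len 10)
step 17: "010010010"  (len 9)
step 18: "10010010"  (len 8)
step 19: "0010010001"  (len 10)

001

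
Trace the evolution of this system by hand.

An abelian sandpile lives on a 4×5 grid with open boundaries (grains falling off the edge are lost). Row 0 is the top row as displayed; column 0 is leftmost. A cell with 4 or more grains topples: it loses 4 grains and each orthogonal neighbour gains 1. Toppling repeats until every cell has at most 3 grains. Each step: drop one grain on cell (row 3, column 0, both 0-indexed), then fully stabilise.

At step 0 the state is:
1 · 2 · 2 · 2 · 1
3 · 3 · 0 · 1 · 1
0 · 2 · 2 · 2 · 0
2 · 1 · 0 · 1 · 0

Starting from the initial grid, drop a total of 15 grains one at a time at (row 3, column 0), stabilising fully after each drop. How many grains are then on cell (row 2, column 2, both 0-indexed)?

t=0: 1 · 2 · 2 · 2 · 1
3 · 3 · 0 · 1 · 1
0 · 2 · 2 · 2 · 0
2 · 1 · 0 · 1 · 0
t=1: 1 · 2 · 2 · 2 · 1
3 · 3 · 0 · 1 · 1
0 · 2 · 2 · 2 · 0
3 · 1 · 0 · 1 · 0
t=2: 1 · 2 · 2 · 2 · 1
3 · 3 · 0 · 1 · 1
1 · 2 · 2 · 2 · 0
0 · 2 · 0 · 1 · 0
t=3: 1 · 2 · 2 · 2 · 1
3 · 3 · 0 · 1 · 1
1 · 2 · 2 · 2 · 0
1 · 2 · 0 · 1 · 0
t=4: 1 · 2 · 2 · 2 · 1
3 · 3 · 0 · 1 · 1
1 · 2 · 2 · 2 · 0
2 · 2 · 0 · 1 · 0
t=5: 1 · 2 · 2 · 2 · 1
3 · 3 · 0 · 1 · 1
1 · 2 · 2 · 2 · 0
3 · 2 · 0 · 1 · 0
t=6: 1 · 2 · 2 · 2 · 1
3 · 3 · 0 · 1 · 1
2 · 2 · 2 · 2 · 0
0 · 3 · 0 · 1 · 0
t=7: 1 · 2 · 2 · 2 · 1
3 · 3 · 0 · 1 · 1
2 · 2 · 2 · 2 · 0
1 · 3 · 0 · 1 · 0
t=8: 1 · 2 · 2 · 2 · 1
3 · 3 · 0 · 1 · 1
2 · 2 · 2 · 2 · 0
2 · 3 · 0 · 1 · 0
t=9: 1 · 2 · 2 · 2 · 1
3 · 3 · 0 · 1 · 1
2 · 2 · 2 · 2 · 0
3 · 3 · 0 · 1 · 0
t=10: 1 · 2 · 2 · 2 · 1
3 · 3 · 0 · 1 · 1
3 · 3 · 2 · 2 · 0
1 · 0 · 1 · 1 · 0
t=11: 1 · 2 · 2 · 2 · 1
3 · 3 · 0 · 1 · 1
3 · 3 · 2 · 2 · 0
2 · 0 · 1 · 1 · 0
t=12: 1 · 2 · 2 · 2 · 1
3 · 3 · 0 · 1 · 1
3 · 3 · 2 · 2 · 0
3 · 0 · 1 · 1 · 0
t=13: 2 · 3 · 2 · 2 · 1
1 · 1 · 1 · 1 · 1
2 · 1 · 3 · 2 · 0
1 · 2 · 1 · 1 · 0
t=14: 2 · 3 · 2 · 2 · 1
1 · 1 · 1 · 1 · 1
2 · 1 · 3 · 2 · 0
2 · 2 · 1 · 1 · 0
t=15: 2 · 3 · 2 · 2 · 1
1 · 1 · 1 · 1 · 1
2 · 1 · 3 · 2 · 0
3 · 2 · 1 · 1 · 0

3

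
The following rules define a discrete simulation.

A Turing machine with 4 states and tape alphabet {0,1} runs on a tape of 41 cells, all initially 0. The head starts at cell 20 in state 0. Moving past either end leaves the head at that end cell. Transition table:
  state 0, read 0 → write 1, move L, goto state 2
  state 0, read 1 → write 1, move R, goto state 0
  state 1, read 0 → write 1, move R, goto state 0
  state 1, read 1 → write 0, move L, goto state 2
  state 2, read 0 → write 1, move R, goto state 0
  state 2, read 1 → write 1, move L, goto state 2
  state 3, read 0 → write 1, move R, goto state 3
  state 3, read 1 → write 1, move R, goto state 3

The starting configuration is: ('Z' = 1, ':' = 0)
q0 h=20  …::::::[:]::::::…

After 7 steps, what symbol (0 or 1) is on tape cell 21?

1

k=0  q0 h=20  …::::::[:]::::::…
k=1  q2 h=19  …::::::[:]Z:::::…
k=2  q0 h=20  …:::::Z[Z]::::::…
k=3  q0 h=21  …::::ZZ[:]::::::…
k=4  q2 h=20  …:::::Z[Z]Z:::::…
k=5  q2 h=19  …::::::[Z]ZZ::::…
k=6  q2 h=18  …::::::[:]ZZZ:::…
k=7  q0 h=19  …:::::Z[Z]ZZ::::…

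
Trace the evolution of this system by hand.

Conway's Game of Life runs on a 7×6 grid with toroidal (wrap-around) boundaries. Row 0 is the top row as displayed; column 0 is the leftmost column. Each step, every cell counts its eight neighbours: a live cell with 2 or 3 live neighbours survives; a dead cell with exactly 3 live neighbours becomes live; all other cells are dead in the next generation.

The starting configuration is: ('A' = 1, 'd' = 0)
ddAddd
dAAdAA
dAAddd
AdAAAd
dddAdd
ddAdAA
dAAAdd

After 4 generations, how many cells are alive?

gen 0: ddAddd
dAAdAA
dAAddd
AdAAAd
dddAdd
ddAdAA
dAAAdd
gen 1: AdddAd
Addddd
dddddd
ddddAd
dAdddd
dAddAd
dAddAd
gen 2: AAdddd
dddddA
dddddd
dddddd
dddddd
AAAddd
AAdAAd
gen 3: dAAdAd
Addddd
dddddd
dddddd
dAdddd
AdAAdA
dddAdd
gen 4: dAAAdd
dAdddd
dddddd
dddddd
AAAddd
AAAAAd
AddddA

14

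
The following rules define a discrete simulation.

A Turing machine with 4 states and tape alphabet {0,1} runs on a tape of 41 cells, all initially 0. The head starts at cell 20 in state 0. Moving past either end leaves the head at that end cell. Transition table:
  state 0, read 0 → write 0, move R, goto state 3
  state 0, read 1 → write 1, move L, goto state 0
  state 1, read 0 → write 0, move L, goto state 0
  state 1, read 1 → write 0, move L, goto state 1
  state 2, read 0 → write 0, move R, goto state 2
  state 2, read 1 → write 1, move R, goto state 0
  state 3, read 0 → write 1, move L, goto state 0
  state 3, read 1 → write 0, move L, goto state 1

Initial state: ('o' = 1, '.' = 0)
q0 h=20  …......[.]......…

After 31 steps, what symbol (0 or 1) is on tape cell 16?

0

0) q0 h=20  …......[.]......…
1) q3 h=21  …......[.]......…
2) q0 h=20  …......[.]o.....…
3) q3 h=21  …......[o]......…
4) q1 h=20  …......[.]......…
5) q0 h=19  …......[.]......…
6) q3 h=20  …......[.]......…
7) q0 h=19  …......[.]o.....…
8) q3 h=20  …......[o]......…
9) q1 h=19  …......[.]......…
10) q0 h=18  …......[.]......…
11) q3 h=19  …......[.]......…
12) q0 h=18  …......[.]o.....…
13) q3 h=19  …......[o]......…
14) q1 h=18  …......[.]......…
15) q0 h=17  …......[.]......…
16) q3 h=18  …......[.]......…
17) q0 h=17  …......[.]o.....…
18) q3 h=18  …......[o]......…
19) q1 h=17  …......[.]......…
20) q0 h=16  …......[.]......…
21) q3 h=17  …......[.]......…
22) q0 h=16  …......[.]o.....…
23) q3 h=17  …......[o]......…
24) q1 h=16  …......[.]......…
25) q0 h=15  …......[.]......…
26) q3 h=16  …......[.]......…
27) q0 h=15  …......[.]o.....…
28) q3 h=16  …......[o]......…
29) q1 h=15  …......[.]......…
30) q0 h=14  …......[.]......…
31) q3 h=15  …......[.]......…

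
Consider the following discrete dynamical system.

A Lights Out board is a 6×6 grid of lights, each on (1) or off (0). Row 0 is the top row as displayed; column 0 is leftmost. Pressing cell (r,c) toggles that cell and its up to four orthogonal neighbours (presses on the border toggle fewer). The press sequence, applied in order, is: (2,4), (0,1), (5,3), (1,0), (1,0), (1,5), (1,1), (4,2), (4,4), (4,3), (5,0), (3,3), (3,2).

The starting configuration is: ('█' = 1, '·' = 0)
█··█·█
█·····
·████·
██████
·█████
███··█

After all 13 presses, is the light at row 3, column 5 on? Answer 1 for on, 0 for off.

gen 0: █··█·█
█·····
·████·
██████
·█████
███··█
gen 1: █··█·█
█···█·
·██··█
████·█
·█████
███··█
gen 2: ·███·█
██··█·
·██··█
████·█
·█████
███··█
gen 3: ·███·█
██··█·
·██··█
████·█
·██·██
██·███
gen 4: ████·█
····█·
███··█
████·█
·██·██
██·███
gen 5: ·███·█
██··█·
·██··█
████·█
·██·██
██·███
gen 6: ·███··
██···█
·██···
████·█
·██·██
██·███
gen 7: ··██··
··█··█
··█···
████·█
·██·██
██·███
gen 8: ··██··
··█··█
··█···
██·█·█
···███
██████
gen 9: ··██··
··█··█
··█···
██·███
······
████·█
gen 10: ··██··
··█··█
··█···
██··██
··███·
███··█
gen 11: ··██··
··█··█
··█···
██··██
█·███·
··█··█
gen 12: ··██··
··█··█
··██··
████·█
█·█·█·
··█··█
gen 13: ··██··
··█··█
···█··
█····█
█···█·
··█··█

1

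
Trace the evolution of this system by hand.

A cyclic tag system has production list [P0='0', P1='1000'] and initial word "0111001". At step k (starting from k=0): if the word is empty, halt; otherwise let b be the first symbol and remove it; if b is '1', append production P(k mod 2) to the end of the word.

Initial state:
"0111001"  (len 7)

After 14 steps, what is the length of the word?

[0] "0111001"  (len 7)
[1] "111001"  (len 6)
[2] "110011000"  (len 9)
[3] "100110000"  (len 9)
[4] "001100001000"  (len 12)
[5] "01100001000"  (len 11)
[6] "1100001000"  (len 10)
[7] "1000010000"  (len 10)
[8] "0000100001000"  (len 13)
[9] "000100001000"  (len 12)
[10] "00100001000"  (len 11)
[11] "0100001000"  (len 10)
[12] "100001000"  (len 9)
[13] "000010000"  (len 9)
[14] "00010000"  (len 8)

8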